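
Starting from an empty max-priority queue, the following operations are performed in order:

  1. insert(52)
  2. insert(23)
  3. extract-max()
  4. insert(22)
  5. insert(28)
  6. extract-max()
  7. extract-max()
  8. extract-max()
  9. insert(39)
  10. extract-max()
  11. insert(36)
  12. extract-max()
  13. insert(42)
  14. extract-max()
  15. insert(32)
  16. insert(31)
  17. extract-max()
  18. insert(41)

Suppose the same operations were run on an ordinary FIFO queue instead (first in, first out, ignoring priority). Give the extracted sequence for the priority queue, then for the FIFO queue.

insert 52 → {52}
insert 23 → {52, 23}
extract-max → 52; now {23}
insert 22 → {23, 22}
insert 28 → {28, 23, 22}
extract-max → 28; now {23, 22}
extract-max → 23; now {22}
extract-max → 22; now {}
insert 39 → {39}
extract-max → 39; now {}
insert 36 → {36}
extract-max → 36; now {}
insert 42 → {42}
extract-max → 42; now {}
insert 32 → {32}
insert 31 → {32, 31}
extract-max → 32; now {31}
insert 41 → {41, 31}

priority queue: 52, 28, 23, 22, 39, 36, 42, 32; FIFO queue: [52, 23, 22, 28, 39, 36, 42, 32]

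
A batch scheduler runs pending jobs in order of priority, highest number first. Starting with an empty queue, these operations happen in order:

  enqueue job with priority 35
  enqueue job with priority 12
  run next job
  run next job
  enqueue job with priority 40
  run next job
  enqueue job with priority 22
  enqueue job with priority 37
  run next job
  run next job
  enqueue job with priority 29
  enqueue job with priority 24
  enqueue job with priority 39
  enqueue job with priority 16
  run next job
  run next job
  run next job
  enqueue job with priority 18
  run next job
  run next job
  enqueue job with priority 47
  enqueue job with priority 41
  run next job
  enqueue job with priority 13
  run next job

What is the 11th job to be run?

insert 35 → {35}
insert 12 → {35, 12}
run next job → 35; now {12}
run next job → 12; now {}
insert 40 → {40}
run next job → 40; now {}
insert 22 → {22}
insert 37 → {37, 22}
run next job → 37; now {22}
run next job → 22; now {}
insert 29 → {29}
insert 24 → {29, 24}
insert 39 → {39, 29, 24}
insert 16 → {39, 29, 24, 16}
run next job → 39; now {29, 24, 16}
run next job → 29; now {24, 16}
run next job → 24; now {16}
insert 18 → {18, 16}
run next job → 18; now {16}
run next job → 16; now {}
insert 47 → {47}
insert 41 → {47, 41}
run next job → 47; now {41}
insert 13 → {41, 13}
run next job → 41; now {13}

47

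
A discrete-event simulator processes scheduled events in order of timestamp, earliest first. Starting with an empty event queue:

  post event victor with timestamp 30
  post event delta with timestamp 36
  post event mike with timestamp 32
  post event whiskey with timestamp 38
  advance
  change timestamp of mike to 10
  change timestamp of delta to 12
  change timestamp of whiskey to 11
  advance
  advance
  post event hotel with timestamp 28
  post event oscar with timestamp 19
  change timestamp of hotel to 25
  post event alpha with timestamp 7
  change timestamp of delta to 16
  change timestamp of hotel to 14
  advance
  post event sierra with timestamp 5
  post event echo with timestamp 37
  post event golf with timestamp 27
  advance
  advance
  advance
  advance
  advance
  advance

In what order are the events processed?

victor → mike → whiskey → alpha → sierra → hotel → delta → oscar → golf → echo

add victor (timestamp 30) → {victor:30}
add delta (timestamp 36) → {victor:30, delta:36}
add mike (timestamp 32) → {victor:30, mike:32, delta:36}
add whiskey (timestamp 38) → {victor:30, mike:32, delta:36, whiskey:38}
advance → victor; now {mike:32, delta:36, whiskey:38}
update mike to timestamp 10 → {mike:10, delta:36, whiskey:38}
update delta to timestamp 12 → {mike:10, delta:12, whiskey:38}
update whiskey to timestamp 11 → {mike:10, whiskey:11, delta:12}
advance → mike; now {whiskey:11, delta:12}
advance → whiskey; now {delta:12}
add hotel (timestamp 28) → {delta:12, hotel:28}
add oscar (timestamp 19) → {delta:12, oscar:19, hotel:28}
update hotel to timestamp 25 → {delta:12, oscar:19, hotel:25}
add alpha (timestamp 7) → {alpha:7, delta:12, oscar:19, hotel:25}
update delta to timestamp 16 → {alpha:7, delta:16, oscar:19, hotel:25}
update hotel to timestamp 14 → {alpha:7, hotel:14, delta:16, oscar:19}
advance → alpha; now {hotel:14, delta:16, oscar:19}
add sierra (timestamp 5) → {sierra:5, hotel:14, delta:16, oscar:19}
add echo (timestamp 37) → {sierra:5, hotel:14, delta:16, oscar:19, echo:37}
add golf (timestamp 27) → {sierra:5, hotel:14, delta:16, oscar:19, golf:27, echo:37}
advance → sierra; now {hotel:14, delta:16, oscar:19, golf:27, echo:37}
advance → hotel; now {delta:16, oscar:19, golf:27, echo:37}
advance → delta; now {oscar:19, golf:27, echo:37}
advance → oscar; now {golf:27, echo:37}
advance → golf; now {echo:37}
advance → echo; now {}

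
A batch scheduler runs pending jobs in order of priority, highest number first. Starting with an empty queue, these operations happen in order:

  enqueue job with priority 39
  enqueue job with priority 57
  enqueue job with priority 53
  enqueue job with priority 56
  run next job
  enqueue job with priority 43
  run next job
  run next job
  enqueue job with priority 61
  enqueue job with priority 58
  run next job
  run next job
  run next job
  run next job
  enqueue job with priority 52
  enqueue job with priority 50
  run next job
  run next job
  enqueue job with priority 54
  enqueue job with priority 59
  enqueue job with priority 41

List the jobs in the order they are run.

insert 39 → {39}
insert 57 → {57, 39}
insert 53 → {57, 53, 39}
insert 56 → {57, 56, 53, 39}
run next job → 57; now {56, 53, 39}
insert 43 → {56, 53, 43, 39}
run next job → 56; now {53, 43, 39}
run next job → 53; now {43, 39}
insert 61 → {61, 43, 39}
insert 58 → {61, 58, 43, 39}
run next job → 61; now {58, 43, 39}
run next job → 58; now {43, 39}
run next job → 43; now {39}
run next job → 39; now {}
insert 52 → {52}
insert 50 → {52, 50}
run next job → 52; now {50}
run next job → 50; now {}
insert 54 → {54}
insert 59 → {59, 54}
insert 41 → {59, 54, 41}

57 → 56 → 53 → 61 → 58 → 43 → 39 → 52 → 50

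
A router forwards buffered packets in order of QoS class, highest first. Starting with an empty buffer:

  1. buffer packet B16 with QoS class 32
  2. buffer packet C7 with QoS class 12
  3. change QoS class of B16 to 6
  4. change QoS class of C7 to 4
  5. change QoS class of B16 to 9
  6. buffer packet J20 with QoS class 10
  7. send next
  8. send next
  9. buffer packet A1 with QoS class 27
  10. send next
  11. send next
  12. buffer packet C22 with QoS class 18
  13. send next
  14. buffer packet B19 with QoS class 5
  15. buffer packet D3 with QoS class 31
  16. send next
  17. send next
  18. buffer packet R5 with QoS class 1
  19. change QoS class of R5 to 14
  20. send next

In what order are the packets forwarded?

J20 → B16 → A1 → C7 → C22 → D3 → B19 → R5

add B16 (QoS class 32) → {B16:32}
add C7 (QoS class 12) → {B16:32, C7:12}
update B16 to QoS class 6 → {C7:12, B16:6}
update C7 to QoS class 4 → {B16:6, C7:4}
update B16 to QoS class 9 → {B16:9, C7:4}
add J20 (QoS class 10) → {J20:10, B16:9, C7:4}
send next → J20; now {B16:9, C7:4}
send next → B16; now {C7:4}
add A1 (QoS class 27) → {A1:27, C7:4}
send next → A1; now {C7:4}
send next → C7; now {}
add C22 (QoS class 18) → {C22:18}
send next → C22; now {}
add B19 (QoS class 5) → {B19:5}
add D3 (QoS class 31) → {D3:31, B19:5}
send next → D3; now {B19:5}
send next → B19; now {}
add R5 (QoS class 1) → {R5:1}
update R5 to QoS class 14 → {R5:14}
send next → R5; now {}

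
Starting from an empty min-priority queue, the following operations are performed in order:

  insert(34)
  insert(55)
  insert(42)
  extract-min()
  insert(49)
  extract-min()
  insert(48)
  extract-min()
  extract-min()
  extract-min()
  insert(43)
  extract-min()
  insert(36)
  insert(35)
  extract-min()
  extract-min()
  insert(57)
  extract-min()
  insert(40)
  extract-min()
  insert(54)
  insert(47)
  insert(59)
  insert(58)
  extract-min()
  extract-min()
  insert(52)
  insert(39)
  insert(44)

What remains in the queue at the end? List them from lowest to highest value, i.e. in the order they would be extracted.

insert 34 → {34}
insert 55 → {34, 55}
insert 42 → {34, 42, 55}
extract-min → 34; now {42, 55}
insert 49 → {42, 49, 55}
extract-min → 42; now {49, 55}
insert 48 → {48, 49, 55}
extract-min → 48; now {49, 55}
extract-min → 49; now {55}
extract-min → 55; now {}
insert 43 → {43}
extract-min → 43; now {}
insert 36 → {36}
insert 35 → {35, 36}
extract-min → 35; now {36}
extract-min → 36; now {}
insert 57 → {57}
extract-min → 57; now {}
insert 40 → {40}
extract-min → 40; now {}
insert 54 → {54}
insert 47 → {47, 54}
insert 59 → {47, 54, 59}
insert 58 → {47, 54, 58, 59}
extract-min → 47; now {54, 58, 59}
extract-min → 54; now {58, 59}
insert 52 → {52, 58, 59}
insert 39 → {39, 52, 58, 59}
insert 44 → {39, 44, 52, 58, 59}

[39, 44, 52, 58, 59]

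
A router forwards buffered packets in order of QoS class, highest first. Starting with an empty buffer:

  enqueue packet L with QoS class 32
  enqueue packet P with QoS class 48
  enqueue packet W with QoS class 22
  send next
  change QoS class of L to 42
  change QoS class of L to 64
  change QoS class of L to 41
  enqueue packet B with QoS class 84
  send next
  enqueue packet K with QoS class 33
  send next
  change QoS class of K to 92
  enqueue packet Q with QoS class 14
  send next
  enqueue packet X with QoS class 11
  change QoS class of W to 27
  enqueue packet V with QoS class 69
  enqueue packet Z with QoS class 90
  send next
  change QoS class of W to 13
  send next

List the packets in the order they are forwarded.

add L (QoS class 32) → {L:32}
add P (QoS class 48) → {P:48, L:32}
add W (QoS class 22) → {P:48, L:32, W:22}
send next → P; now {L:32, W:22}
update L to QoS class 42 → {L:42, W:22}
update L to QoS class 64 → {L:64, W:22}
update L to QoS class 41 → {L:41, W:22}
add B (QoS class 84) → {B:84, L:41, W:22}
send next → B; now {L:41, W:22}
add K (QoS class 33) → {L:41, K:33, W:22}
send next → L; now {K:33, W:22}
update K to QoS class 92 → {K:92, W:22}
add Q (QoS class 14) → {K:92, W:22, Q:14}
send next → K; now {W:22, Q:14}
add X (QoS class 11) → {W:22, Q:14, X:11}
update W to QoS class 27 → {W:27, Q:14, X:11}
add V (QoS class 69) → {V:69, W:27, Q:14, X:11}
add Z (QoS class 90) → {Z:90, V:69, W:27, Q:14, X:11}
send next → Z; now {V:69, W:27, Q:14, X:11}
update W to QoS class 13 → {V:69, Q:14, W:13, X:11}
send next → V; now {Q:14, W:13, X:11}

P, B, L, K, Z, V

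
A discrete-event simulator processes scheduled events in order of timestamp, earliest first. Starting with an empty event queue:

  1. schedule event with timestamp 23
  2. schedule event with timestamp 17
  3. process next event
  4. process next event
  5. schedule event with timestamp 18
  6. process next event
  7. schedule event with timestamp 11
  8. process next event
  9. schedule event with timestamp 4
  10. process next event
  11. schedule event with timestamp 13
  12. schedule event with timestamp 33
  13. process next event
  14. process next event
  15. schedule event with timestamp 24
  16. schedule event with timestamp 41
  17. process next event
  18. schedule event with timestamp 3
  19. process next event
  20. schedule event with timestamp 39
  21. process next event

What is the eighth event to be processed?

insert 23 → {23}
insert 17 → {17, 23}
process next event → 17; now {23}
process next event → 23; now {}
insert 18 → {18}
process next event → 18; now {}
insert 11 → {11}
process next event → 11; now {}
insert 4 → {4}
process next event → 4; now {}
insert 13 → {13}
insert 33 → {13, 33}
process next event → 13; now {33}
process next event → 33; now {}
insert 24 → {24}
insert 41 → {24, 41}
process next event → 24; now {41}
insert 3 → {3, 41}
process next event → 3; now {41}
insert 39 → {39, 41}
process next event → 39; now {41}

24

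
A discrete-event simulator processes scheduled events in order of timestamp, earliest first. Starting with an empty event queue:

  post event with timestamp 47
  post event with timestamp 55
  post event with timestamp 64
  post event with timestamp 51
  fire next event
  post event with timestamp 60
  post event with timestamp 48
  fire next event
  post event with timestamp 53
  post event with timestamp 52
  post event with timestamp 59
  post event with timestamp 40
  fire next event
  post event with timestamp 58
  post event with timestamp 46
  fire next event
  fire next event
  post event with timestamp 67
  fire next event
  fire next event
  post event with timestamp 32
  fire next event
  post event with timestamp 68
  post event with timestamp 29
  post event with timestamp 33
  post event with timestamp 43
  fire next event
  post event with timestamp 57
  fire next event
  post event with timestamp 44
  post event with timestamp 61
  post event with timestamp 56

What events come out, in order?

[47, 48, 40, 46, 51, 52, 53, 32, 29, 33]

insert 47 → {47}
insert 55 → {47, 55}
insert 64 → {47, 55, 64}
insert 51 → {47, 51, 55, 64}
fire next event → 47; now {51, 55, 64}
insert 60 → {51, 55, 60, 64}
insert 48 → {48, 51, 55, 60, 64}
fire next event → 48; now {51, 55, 60, 64}
insert 53 → {51, 53, 55, 60, 64}
insert 52 → {51, 52, 53, 55, 60, 64}
insert 59 → {51, 52, 53, 55, 59, 60, 64}
insert 40 → {40, 51, 52, 53, 55, 59, 60, 64}
fire next event → 40; now {51, 52, 53, 55, 59, 60, 64}
insert 58 → {51, 52, 53, 55, 58, 59, 60, 64}
insert 46 → {46, 51, 52, 53, 55, 58, 59, 60, 64}
fire next event → 46; now {51, 52, 53, 55, 58, 59, 60, 64}
fire next event → 51; now {52, 53, 55, 58, 59, 60, 64}
insert 67 → {52, 53, 55, 58, 59, 60, 64, 67}
fire next event → 52; now {53, 55, 58, 59, 60, 64, 67}
fire next event → 53; now {55, 58, 59, 60, 64, 67}
insert 32 → {32, 55, 58, 59, 60, 64, 67}
fire next event → 32; now {55, 58, 59, 60, 64, 67}
insert 68 → {55, 58, 59, 60, 64, 67, 68}
insert 29 → {29, 55, 58, 59, 60, 64, 67, 68}
insert 33 → {29, 33, 55, 58, 59, 60, 64, 67, 68}
insert 43 → {29, 33, 43, 55, 58, 59, 60, 64, 67, 68}
fire next event → 29; now {33, 43, 55, 58, 59, 60, 64, 67, 68}
insert 57 → {33, 43, 55, 57, 58, 59, 60, 64, 67, 68}
fire next event → 33; now {43, 55, 57, 58, 59, 60, 64, 67, 68}
insert 44 → {43, 44, 55, 57, 58, 59, 60, 64, 67, 68}
insert 61 → {43, 44, 55, 57, 58, 59, 60, 61, 64, 67, 68}
insert 56 → {43, 44, 55, 56, 57, 58, 59, 60, 61, 64, 67, 68}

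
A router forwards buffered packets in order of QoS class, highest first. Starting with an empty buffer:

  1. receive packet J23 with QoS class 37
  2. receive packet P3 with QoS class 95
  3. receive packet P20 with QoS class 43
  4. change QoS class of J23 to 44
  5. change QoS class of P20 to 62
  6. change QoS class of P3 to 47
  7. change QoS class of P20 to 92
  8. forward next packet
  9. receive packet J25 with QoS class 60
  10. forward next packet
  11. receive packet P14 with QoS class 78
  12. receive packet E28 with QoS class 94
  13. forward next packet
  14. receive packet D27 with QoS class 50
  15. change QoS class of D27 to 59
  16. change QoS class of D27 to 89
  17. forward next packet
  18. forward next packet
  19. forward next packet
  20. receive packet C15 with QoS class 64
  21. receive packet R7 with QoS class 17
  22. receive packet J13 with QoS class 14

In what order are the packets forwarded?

P20, J25, E28, D27, P14, P3

add J23 (QoS class 37) → {J23:37}
add P3 (QoS class 95) → {P3:95, J23:37}
add P20 (QoS class 43) → {P3:95, P20:43, J23:37}
update J23 to QoS class 44 → {P3:95, J23:44, P20:43}
update P20 to QoS class 62 → {P3:95, P20:62, J23:44}
update P3 to QoS class 47 → {P20:62, P3:47, J23:44}
update P20 to QoS class 92 → {P20:92, P3:47, J23:44}
forward next packet → P20; now {P3:47, J23:44}
add J25 (QoS class 60) → {J25:60, P3:47, J23:44}
forward next packet → J25; now {P3:47, J23:44}
add P14 (QoS class 78) → {P14:78, P3:47, J23:44}
add E28 (QoS class 94) → {E28:94, P14:78, P3:47, J23:44}
forward next packet → E28; now {P14:78, P3:47, J23:44}
add D27 (QoS class 50) → {P14:78, D27:50, P3:47, J23:44}
update D27 to QoS class 59 → {P14:78, D27:59, P3:47, J23:44}
update D27 to QoS class 89 → {D27:89, P14:78, P3:47, J23:44}
forward next packet → D27; now {P14:78, P3:47, J23:44}
forward next packet → P14; now {P3:47, J23:44}
forward next packet → P3; now {J23:44}
add C15 (QoS class 64) → {C15:64, J23:44}
add R7 (QoS class 17) → {C15:64, J23:44, R7:17}
add J13 (QoS class 14) → {C15:64, J23:44, R7:17, J13:14}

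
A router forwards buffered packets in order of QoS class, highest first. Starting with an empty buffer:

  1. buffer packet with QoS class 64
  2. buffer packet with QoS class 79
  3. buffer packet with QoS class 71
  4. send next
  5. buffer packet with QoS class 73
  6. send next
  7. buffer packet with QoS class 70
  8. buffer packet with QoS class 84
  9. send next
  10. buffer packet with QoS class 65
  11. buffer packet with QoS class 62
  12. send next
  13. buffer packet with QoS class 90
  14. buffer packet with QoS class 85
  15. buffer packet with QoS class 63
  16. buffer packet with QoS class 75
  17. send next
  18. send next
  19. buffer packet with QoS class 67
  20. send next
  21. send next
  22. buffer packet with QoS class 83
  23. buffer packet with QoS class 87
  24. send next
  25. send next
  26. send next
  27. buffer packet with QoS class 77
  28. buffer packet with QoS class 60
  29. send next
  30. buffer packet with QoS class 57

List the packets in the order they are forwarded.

79 → 73 → 84 → 71 → 90 → 85 → 75 → 70 → 87 → 83 → 67 → 77

insert 64 → {64}
insert 79 → {79, 64}
insert 71 → {79, 71, 64}
send next → 79; now {71, 64}
insert 73 → {73, 71, 64}
send next → 73; now {71, 64}
insert 70 → {71, 70, 64}
insert 84 → {84, 71, 70, 64}
send next → 84; now {71, 70, 64}
insert 65 → {71, 70, 65, 64}
insert 62 → {71, 70, 65, 64, 62}
send next → 71; now {70, 65, 64, 62}
insert 90 → {90, 70, 65, 64, 62}
insert 85 → {90, 85, 70, 65, 64, 62}
insert 63 → {90, 85, 70, 65, 64, 63, 62}
insert 75 → {90, 85, 75, 70, 65, 64, 63, 62}
send next → 90; now {85, 75, 70, 65, 64, 63, 62}
send next → 85; now {75, 70, 65, 64, 63, 62}
insert 67 → {75, 70, 67, 65, 64, 63, 62}
send next → 75; now {70, 67, 65, 64, 63, 62}
send next → 70; now {67, 65, 64, 63, 62}
insert 83 → {83, 67, 65, 64, 63, 62}
insert 87 → {87, 83, 67, 65, 64, 63, 62}
send next → 87; now {83, 67, 65, 64, 63, 62}
send next → 83; now {67, 65, 64, 63, 62}
send next → 67; now {65, 64, 63, 62}
insert 77 → {77, 65, 64, 63, 62}
insert 60 → {77, 65, 64, 63, 62, 60}
send next → 77; now {65, 64, 63, 62, 60}
insert 57 → {65, 64, 63, 62, 60, 57}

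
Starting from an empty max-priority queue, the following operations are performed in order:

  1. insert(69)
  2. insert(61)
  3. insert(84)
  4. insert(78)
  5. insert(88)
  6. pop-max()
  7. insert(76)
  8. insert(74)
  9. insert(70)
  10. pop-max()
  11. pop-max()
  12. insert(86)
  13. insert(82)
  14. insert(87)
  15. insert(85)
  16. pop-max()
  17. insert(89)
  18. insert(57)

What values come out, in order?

88, 84, 78, 87

insert 69 → {69}
insert 61 → {69, 61}
insert 84 → {84, 69, 61}
insert 78 → {84, 78, 69, 61}
insert 88 → {88, 84, 78, 69, 61}
pop-max → 88; now {84, 78, 69, 61}
insert 76 → {84, 78, 76, 69, 61}
insert 74 → {84, 78, 76, 74, 69, 61}
insert 70 → {84, 78, 76, 74, 70, 69, 61}
pop-max → 84; now {78, 76, 74, 70, 69, 61}
pop-max → 78; now {76, 74, 70, 69, 61}
insert 86 → {86, 76, 74, 70, 69, 61}
insert 82 → {86, 82, 76, 74, 70, 69, 61}
insert 87 → {87, 86, 82, 76, 74, 70, 69, 61}
insert 85 → {87, 86, 85, 82, 76, 74, 70, 69, 61}
pop-max → 87; now {86, 85, 82, 76, 74, 70, 69, 61}
insert 89 → {89, 86, 85, 82, 76, 74, 70, 69, 61}
insert 57 → {89, 86, 85, 82, 76, 74, 70, 69, 61, 57}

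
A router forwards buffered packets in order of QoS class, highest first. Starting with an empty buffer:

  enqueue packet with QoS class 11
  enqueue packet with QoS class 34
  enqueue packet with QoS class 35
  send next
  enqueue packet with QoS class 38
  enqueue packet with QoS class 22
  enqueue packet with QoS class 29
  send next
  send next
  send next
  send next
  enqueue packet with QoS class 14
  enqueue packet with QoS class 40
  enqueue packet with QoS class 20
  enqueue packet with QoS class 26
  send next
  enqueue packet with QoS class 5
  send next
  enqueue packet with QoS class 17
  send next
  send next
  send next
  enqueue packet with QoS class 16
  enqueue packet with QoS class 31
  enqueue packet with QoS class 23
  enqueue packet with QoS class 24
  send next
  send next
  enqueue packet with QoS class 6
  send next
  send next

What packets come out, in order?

insert 11 → {11}
insert 34 → {34, 11}
insert 35 → {35, 34, 11}
send next → 35; now {34, 11}
insert 38 → {38, 34, 11}
insert 22 → {38, 34, 22, 11}
insert 29 → {38, 34, 29, 22, 11}
send next → 38; now {34, 29, 22, 11}
send next → 34; now {29, 22, 11}
send next → 29; now {22, 11}
send next → 22; now {11}
insert 14 → {14, 11}
insert 40 → {40, 14, 11}
insert 20 → {40, 20, 14, 11}
insert 26 → {40, 26, 20, 14, 11}
send next → 40; now {26, 20, 14, 11}
insert 5 → {26, 20, 14, 11, 5}
send next → 26; now {20, 14, 11, 5}
insert 17 → {20, 17, 14, 11, 5}
send next → 20; now {17, 14, 11, 5}
send next → 17; now {14, 11, 5}
send next → 14; now {11, 5}
insert 16 → {16, 11, 5}
insert 31 → {31, 16, 11, 5}
insert 23 → {31, 23, 16, 11, 5}
insert 24 → {31, 24, 23, 16, 11, 5}
send next → 31; now {24, 23, 16, 11, 5}
send next → 24; now {23, 16, 11, 5}
insert 6 → {23, 16, 11, 6, 5}
send next → 23; now {16, 11, 6, 5}
send next → 16; now {11, 6, 5}

35 → 38 → 34 → 29 → 22 → 40 → 26 → 20 → 17 → 14 → 31 → 24 → 23 → 16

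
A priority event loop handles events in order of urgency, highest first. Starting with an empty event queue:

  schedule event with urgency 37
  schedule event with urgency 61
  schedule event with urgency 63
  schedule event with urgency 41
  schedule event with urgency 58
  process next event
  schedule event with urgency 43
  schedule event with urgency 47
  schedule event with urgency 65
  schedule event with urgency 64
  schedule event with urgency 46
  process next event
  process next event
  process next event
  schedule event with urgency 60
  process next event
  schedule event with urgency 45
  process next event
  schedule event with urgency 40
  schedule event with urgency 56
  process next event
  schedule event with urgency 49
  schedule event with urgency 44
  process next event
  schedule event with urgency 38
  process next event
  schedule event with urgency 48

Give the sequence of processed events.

insert 37 → {37}
insert 61 → {61, 37}
insert 63 → {63, 61, 37}
insert 41 → {63, 61, 41, 37}
insert 58 → {63, 61, 58, 41, 37}
process next event → 63; now {61, 58, 41, 37}
insert 43 → {61, 58, 43, 41, 37}
insert 47 → {61, 58, 47, 43, 41, 37}
insert 65 → {65, 61, 58, 47, 43, 41, 37}
insert 64 → {65, 64, 61, 58, 47, 43, 41, 37}
insert 46 → {65, 64, 61, 58, 47, 46, 43, 41, 37}
process next event → 65; now {64, 61, 58, 47, 46, 43, 41, 37}
process next event → 64; now {61, 58, 47, 46, 43, 41, 37}
process next event → 61; now {58, 47, 46, 43, 41, 37}
insert 60 → {60, 58, 47, 46, 43, 41, 37}
process next event → 60; now {58, 47, 46, 43, 41, 37}
insert 45 → {58, 47, 46, 45, 43, 41, 37}
process next event → 58; now {47, 46, 45, 43, 41, 37}
insert 40 → {47, 46, 45, 43, 41, 40, 37}
insert 56 → {56, 47, 46, 45, 43, 41, 40, 37}
process next event → 56; now {47, 46, 45, 43, 41, 40, 37}
insert 49 → {49, 47, 46, 45, 43, 41, 40, 37}
insert 44 → {49, 47, 46, 45, 44, 43, 41, 40, 37}
process next event → 49; now {47, 46, 45, 44, 43, 41, 40, 37}
insert 38 → {47, 46, 45, 44, 43, 41, 40, 38, 37}
process next event → 47; now {46, 45, 44, 43, 41, 40, 38, 37}
insert 48 → {48, 46, 45, 44, 43, 41, 40, 38, 37}

63 → 65 → 64 → 61 → 60 → 58 → 56 → 49 → 47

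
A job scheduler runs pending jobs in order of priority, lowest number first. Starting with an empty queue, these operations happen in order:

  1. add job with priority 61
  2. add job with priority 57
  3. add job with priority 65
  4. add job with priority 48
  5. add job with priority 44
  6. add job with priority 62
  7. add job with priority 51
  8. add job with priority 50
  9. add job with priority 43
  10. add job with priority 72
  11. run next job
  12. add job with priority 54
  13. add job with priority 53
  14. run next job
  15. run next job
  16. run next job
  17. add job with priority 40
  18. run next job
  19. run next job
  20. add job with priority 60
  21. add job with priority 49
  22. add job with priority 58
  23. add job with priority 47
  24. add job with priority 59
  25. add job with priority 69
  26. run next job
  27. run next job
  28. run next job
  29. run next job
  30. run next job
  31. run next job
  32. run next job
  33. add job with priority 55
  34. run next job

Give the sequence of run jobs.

43, 44, 48, 50, 40, 51, 47, 49, 53, 54, 57, 58, 59, 55

insert 61 → {61}
insert 57 → {57, 61}
insert 65 → {57, 61, 65}
insert 48 → {48, 57, 61, 65}
insert 44 → {44, 48, 57, 61, 65}
insert 62 → {44, 48, 57, 61, 62, 65}
insert 51 → {44, 48, 51, 57, 61, 62, 65}
insert 50 → {44, 48, 50, 51, 57, 61, 62, 65}
insert 43 → {43, 44, 48, 50, 51, 57, 61, 62, 65}
insert 72 → {43, 44, 48, 50, 51, 57, 61, 62, 65, 72}
run next job → 43; now {44, 48, 50, 51, 57, 61, 62, 65, 72}
insert 54 → {44, 48, 50, 51, 54, 57, 61, 62, 65, 72}
insert 53 → {44, 48, 50, 51, 53, 54, 57, 61, 62, 65, 72}
run next job → 44; now {48, 50, 51, 53, 54, 57, 61, 62, 65, 72}
run next job → 48; now {50, 51, 53, 54, 57, 61, 62, 65, 72}
run next job → 50; now {51, 53, 54, 57, 61, 62, 65, 72}
insert 40 → {40, 51, 53, 54, 57, 61, 62, 65, 72}
run next job → 40; now {51, 53, 54, 57, 61, 62, 65, 72}
run next job → 51; now {53, 54, 57, 61, 62, 65, 72}
insert 60 → {53, 54, 57, 60, 61, 62, 65, 72}
insert 49 → {49, 53, 54, 57, 60, 61, 62, 65, 72}
insert 58 → {49, 53, 54, 57, 58, 60, 61, 62, 65, 72}
insert 47 → {47, 49, 53, 54, 57, 58, 60, 61, 62, 65, 72}
insert 59 → {47, 49, 53, 54, 57, 58, 59, 60, 61, 62, 65, 72}
insert 69 → {47, 49, 53, 54, 57, 58, 59, 60, 61, 62, 65, 69, 72}
run next job → 47; now {49, 53, 54, 57, 58, 59, 60, 61, 62, 65, 69, 72}
run next job → 49; now {53, 54, 57, 58, 59, 60, 61, 62, 65, 69, 72}
run next job → 53; now {54, 57, 58, 59, 60, 61, 62, 65, 69, 72}
run next job → 54; now {57, 58, 59, 60, 61, 62, 65, 69, 72}
run next job → 57; now {58, 59, 60, 61, 62, 65, 69, 72}
run next job → 58; now {59, 60, 61, 62, 65, 69, 72}
run next job → 59; now {60, 61, 62, 65, 69, 72}
insert 55 → {55, 60, 61, 62, 65, 69, 72}
run next job → 55; now {60, 61, 62, 65, 69, 72}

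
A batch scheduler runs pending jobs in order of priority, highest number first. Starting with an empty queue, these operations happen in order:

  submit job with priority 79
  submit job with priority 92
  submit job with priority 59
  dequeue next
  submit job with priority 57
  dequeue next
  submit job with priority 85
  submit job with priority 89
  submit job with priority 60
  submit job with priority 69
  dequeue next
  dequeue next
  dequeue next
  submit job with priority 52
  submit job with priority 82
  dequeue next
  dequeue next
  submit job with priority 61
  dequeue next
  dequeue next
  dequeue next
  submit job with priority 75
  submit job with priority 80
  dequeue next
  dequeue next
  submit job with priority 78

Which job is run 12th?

75

insert 79 → {79}
insert 92 → {92, 79}
insert 59 → {92, 79, 59}
dequeue next → 92; now {79, 59}
insert 57 → {79, 59, 57}
dequeue next → 79; now {59, 57}
insert 85 → {85, 59, 57}
insert 89 → {89, 85, 59, 57}
insert 60 → {89, 85, 60, 59, 57}
insert 69 → {89, 85, 69, 60, 59, 57}
dequeue next → 89; now {85, 69, 60, 59, 57}
dequeue next → 85; now {69, 60, 59, 57}
dequeue next → 69; now {60, 59, 57}
insert 52 → {60, 59, 57, 52}
insert 82 → {82, 60, 59, 57, 52}
dequeue next → 82; now {60, 59, 57, 52}
dequeue next → 60; now {59, 57, 52}
insert 61 → {61, 59, 57, 52}
dequeue next → 61; now {59, 57, 52}
dequeue next → 59; now {57, 52}
dequeue next → 57; now {52}
insert 75 → {75, 52}
insert 80 → {80, 75, 52}
dequeue next → 80; now {75, 52}
dequeue next → 75; now {52}
insert 78 → {78, 52}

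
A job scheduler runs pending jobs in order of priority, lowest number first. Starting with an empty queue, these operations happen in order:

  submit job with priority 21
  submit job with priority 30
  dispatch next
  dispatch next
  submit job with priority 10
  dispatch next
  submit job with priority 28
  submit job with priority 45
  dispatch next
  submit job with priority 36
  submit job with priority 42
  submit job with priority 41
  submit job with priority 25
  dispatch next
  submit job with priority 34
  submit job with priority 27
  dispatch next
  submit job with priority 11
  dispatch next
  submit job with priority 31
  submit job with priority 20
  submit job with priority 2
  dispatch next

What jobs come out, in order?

insert 21 → {21}
insert 30 → {21, 30}
dispatch next → 21; now {30}
dispatch next → 30; now {}
insert 10 → {10}
dispatch next → 10; now {}
insert 28 → {28}
insert 45 → {28, 45}
dispatch next → 28; now {45}
insert 36 → {36, 45}
insert 42 → {36, 42, 45}
insert 41 → {36, 41, 42, 45}
insert 25 → {25, 36, 41, 42, 45}
dispatch next → 25; now {36, 41, 42, 45}
insert 34 → {34, 36, 41, 42, 45}
insert 27 → {27, 34, 36, 41, 42, 45}
dispatch next → 27; now {34, 36, 41, 42, 45}
insert 11 → {11, 34, 36, 41, 42, 45}
dispatch next → 11; now {34, 36, 41, 42, 45}
insert 31 → {31, 34, 36, 41, 42, 45}
insert 20 → {20, 31, 34, 36, 41, 42, 45}
insert 2 → {2, 20, 31, 34, 36, 41, 42, 45}
dispatch next → 2; now {20, 31, 34, 36, 41, 42, 45}

21 → 30 → 10 → 28 → 25 → 27 → 11 → 2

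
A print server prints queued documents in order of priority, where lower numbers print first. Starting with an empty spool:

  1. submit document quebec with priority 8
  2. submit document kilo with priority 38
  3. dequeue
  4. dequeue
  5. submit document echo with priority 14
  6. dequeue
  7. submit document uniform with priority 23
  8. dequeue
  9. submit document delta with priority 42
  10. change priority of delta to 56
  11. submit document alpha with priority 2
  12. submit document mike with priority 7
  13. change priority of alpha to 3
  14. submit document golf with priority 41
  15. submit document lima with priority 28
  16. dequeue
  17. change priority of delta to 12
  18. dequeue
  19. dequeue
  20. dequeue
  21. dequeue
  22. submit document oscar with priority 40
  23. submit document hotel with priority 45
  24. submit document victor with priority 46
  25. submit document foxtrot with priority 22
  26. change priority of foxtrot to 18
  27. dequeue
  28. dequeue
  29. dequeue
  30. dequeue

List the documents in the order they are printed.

add quebec (priority 8) → {quebec:8}
add kilo (priority 38) → {quebec:8, kilo:38}
dequeue → quebec; now {kilo:38}
dequeue → kilo; now {}
add echo (priority 14) → {echo:14}
dequeue → echo; now {}
add uniform (priority 23) → {uniform:23}
dequeue → uniform; now {}
add delta (priority 42) → {delta:42}
update delta to priority 56 → {delta:56}
add alpha (priority 2) → {alpha:2, delta:56}
add mike (priority 7) → {alpha:2, mike:7, delta:56}
update alpha to priority 3 → {alpha:3, mike:7, delta:56}
add golf (priority 41) → {alpha:3, mike:7, golf:41, delta:56}
add lima (priority 28) → {alpha:3, mike:7, lima:28, golf:41, delta:56}
dequeue → alpha; now {mike:7, lima:28, golf:41, delta:56}
update delta to priority 12 → {mike:7, delta:12, lima:28, golf:41}
dequeue → mike; now {delta:12, lima:28, golf:41}
dequeue → delta; now {lima:28, golf:41}
dequeue → lima; now {golf:41}
dequeue → golf; now {}
add oscar (priority 40) → {oscar:40}
add hotel (priority 45) → {oscar:40, hotel:45}
add victor (priority 46) → {oscar:40, hotel:45, victor:46}
add foxtrot (priority 22) → {foxtrot:22, oscar:40, hotel:45, victor:46}
update foxtrot to priority 18 → {foxtrot:18, oscar:40, hotel:45, victor:46}
dequeue → foxtrot; now {oscar:40, hotel:45, victor:46}
dequeue → oscar; now {hotel:45, victor:46}
dequeue → hotel; now {victor:46}
dequeue → victor; now {}

quebec → kilo → echo → uniform → alpha → mike → delta → lima → golf → foxtrot → oscar → hotel → victor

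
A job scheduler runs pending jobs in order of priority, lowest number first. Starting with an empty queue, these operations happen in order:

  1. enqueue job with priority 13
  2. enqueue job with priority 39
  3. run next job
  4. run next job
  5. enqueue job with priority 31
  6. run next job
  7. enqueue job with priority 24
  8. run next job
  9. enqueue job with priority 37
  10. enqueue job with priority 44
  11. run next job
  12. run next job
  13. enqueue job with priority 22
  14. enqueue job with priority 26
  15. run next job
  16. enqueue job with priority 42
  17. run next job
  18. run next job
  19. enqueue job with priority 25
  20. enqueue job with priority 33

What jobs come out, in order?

[13, 39, 31, 24, 37, 44, 22, 26, 42]

insert 13 → {13}
insert 39 → {13, 39}
run next job → 13; now {39}
run next job → 39; now {}
insert 31 → {31}
run next job → 31; now {}
insert 24 → {24}
run next job → 24; now {}
insert 37 → {37}
insert 44 → {37, 44}
run next job → 37; now {44}
run next job → 44; now {}
insert 22 → {22}
insert 26 → {22, 26}
run next job → 22; now {26}
insert 42 → {26, 42}
run next job → 26; now {42}
run next job → 42; now {}
insert 25 → {25}
insert 33 → {25, 33}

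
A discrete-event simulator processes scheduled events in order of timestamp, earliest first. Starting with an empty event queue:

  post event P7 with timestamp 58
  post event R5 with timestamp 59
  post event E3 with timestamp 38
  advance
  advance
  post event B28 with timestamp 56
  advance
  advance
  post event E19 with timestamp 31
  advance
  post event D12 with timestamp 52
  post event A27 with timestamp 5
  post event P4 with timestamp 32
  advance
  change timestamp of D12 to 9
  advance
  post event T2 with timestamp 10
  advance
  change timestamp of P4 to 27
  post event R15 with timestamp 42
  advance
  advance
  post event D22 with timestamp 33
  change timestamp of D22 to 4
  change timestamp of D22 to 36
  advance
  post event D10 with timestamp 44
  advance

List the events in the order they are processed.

add P7 (timestamp 58) → {P7:58}
add R5 (timestamp 59) → {P7:58, R5:59}
add E3 (timestamp 38) → {E3:38, P7:58, R5:59}
advance → E3; now {P7:58, R5:59}
advance → P7; now {R5:59}
add B28 (timestamp 56) → {B28:56, R5:59}
advance → B28; now {R5:59}
advance → R5; now {}
add E19 (timestamp 31) → {E19:31}
advance → E19; now {}
add D12 (timestamp 52) → {D12:52}
add A27 (timestamp 5) → {A27:5, D12:52}
add P4 (timestamp 32) → {A27:5, P4:32, D12:52}
advance → A27; now {P4:32, D12:52}
update D12 to timestamp 9 → {D12:9, P4:32}
advance → D12; now {P4:32}
add T2 (timestamp 10) → {T2:10, P4:32}
advance → T2; now {P4:32}
update P4 to timestamp 27 → {P4:27}
add R15 (timestamp 42) → {P4:27, R15:42}
advance → P4; now {R15:42}
advance → R15; now {}
add D22 (timestamp 33) → {D22:33}
update D22 to timestamp 4 → {D22:4}
update D22 to timestamp 36 → {D22:36}
advance → D22; now {}
add D10 (timestamp 44) → {D10:44}
advance → D10; now {}

E3 → P7 → B28 → R5 → E19 → A27 → D12 → T2 → P4 → R15 → D22 → D10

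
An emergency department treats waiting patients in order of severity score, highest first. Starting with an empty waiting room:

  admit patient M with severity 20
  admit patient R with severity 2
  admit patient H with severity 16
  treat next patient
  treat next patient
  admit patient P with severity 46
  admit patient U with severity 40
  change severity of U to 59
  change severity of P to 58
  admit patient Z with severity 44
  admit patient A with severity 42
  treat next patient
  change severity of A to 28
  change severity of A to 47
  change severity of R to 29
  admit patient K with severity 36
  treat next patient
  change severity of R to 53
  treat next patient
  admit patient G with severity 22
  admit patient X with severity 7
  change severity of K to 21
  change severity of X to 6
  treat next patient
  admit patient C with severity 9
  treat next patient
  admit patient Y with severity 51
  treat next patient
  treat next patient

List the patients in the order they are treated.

M → H → U → P → R → A → Z → Y → G

add M (severity 20) → {M:20}
add R (severity 2) → {M:20, R:2}
add H (severity 16) → {M:20, H:16, R:2}
treat next patient → M; now {H:16, R:2}
treat next patient → H; now {R:2}
add P (severity 46) → {P:46, R:2}
add U (severity 40) → {P:46, U:40, R:2}
update U to severity 59 → {U:59, P:46, R:2}
update P to severity 58 → {U:59, P:58, R:2}
add Z (severity 44) → {U:59, P:58, Z:44, R:2}
add A (severity 42) → {U:59, P:58, Z:44, A:42, R:2}
treat next patient → U; now {P:58, Z:44, A:42, R:2}
update A to severity 28 → {P:58, Z:44, A:28, R:2}
update A to severity 47 → {P:58, A:47, Z:44, R:2}
update R to severity 29 → {P:58, A:47, Z:44, R:29}
add K (severity 36) → {P:58, A:47, Z:44, K:36, R:29}
treat next patient → P; now {A:47, Z:44, K:36, R:29}
update R to severity 53 → {R:53, A:47, Z:44, K:36}
treat next patient → R; now {A:47, Z:44, K:36}
add G (severity 22) → {A:47, Z:44, K:36, G:22}
add X (severity 7) → {A:47, Z:44, K:36, G:22, X:7}
update K to severity 21 → {A:47, Z:44, G:22, K:21, X:7}
update X to severity 6 → {A:47, Z:44, G:22, K:21, X:6}
treat next patient → A; now {Z:44, G:22, K:21, X:6}
add C (severity 9) → {Z:44, G:22, K:21, C:9, X:6}
treat next patient → Z; now {G:22, K:21, C:9, X:6}
add Y (severity 51) → {Y:51, G:22, K:21, C:9, X:6}
treat next patient → Y; now {G:22, K:21, C:9, X:6}
treat next patient → G; now {K:21, C:9, X:6}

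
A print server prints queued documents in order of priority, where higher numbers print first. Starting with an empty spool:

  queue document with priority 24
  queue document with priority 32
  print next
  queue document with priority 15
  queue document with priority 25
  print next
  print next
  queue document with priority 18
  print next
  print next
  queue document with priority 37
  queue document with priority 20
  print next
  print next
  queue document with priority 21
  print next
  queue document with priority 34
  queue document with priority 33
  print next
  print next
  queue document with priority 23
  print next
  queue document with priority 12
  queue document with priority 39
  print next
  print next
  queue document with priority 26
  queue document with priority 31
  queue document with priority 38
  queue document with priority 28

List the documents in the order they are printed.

32, 25, 24, 18, 15, 37, 20, 21, 34, 33, 23, 39, 12

insert 24 → {24}
insert 32 → {32, 24}
print next → 32; now {24}
insert 15 → {24, 15}
insert 25 → {25, 24, 15}
print next → 25; now {24, 15}
print next → 24; now {15}
insert 18 → {18, 15}
print next → 18; now {15}
print next → 15; now {}
insert 37 → {37}
insert 20 → {37, 20}
print next → 37; now {20}
print next → 20; now {}
insert 21 → {21}
print next → 21; now {}
insert 34 → {34}
insert 33 → {34, 33}
print next → 34; now {33}
print next → 33; now {}
insert 23 → {23}
print next → 23; now {}
insert 12 → {12}
insert 39 → {39, 12}
print next → 39; now {12}
print next → 12; now {}
insert 26 → {26}
insert 31 → {31, 26}
insert 38 → {38, 31, 26}
insert 28 → {38, 31, 28, 26}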